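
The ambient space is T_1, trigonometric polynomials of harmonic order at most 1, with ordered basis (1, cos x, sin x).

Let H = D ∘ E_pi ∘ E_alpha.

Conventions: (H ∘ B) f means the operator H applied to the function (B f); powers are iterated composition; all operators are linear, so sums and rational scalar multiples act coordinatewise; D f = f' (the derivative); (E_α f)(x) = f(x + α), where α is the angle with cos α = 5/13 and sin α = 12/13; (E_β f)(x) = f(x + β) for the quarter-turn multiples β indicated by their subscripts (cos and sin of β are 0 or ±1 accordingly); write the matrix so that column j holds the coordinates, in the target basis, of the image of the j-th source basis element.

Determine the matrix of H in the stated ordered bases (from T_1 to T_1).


image of 1: 0
image of cos x: (12/13)cos x + (5/13)sin x
image of sin x: -(5/13)cos x + (12/13)sin x
each image's coordinates form column j of the matrix

the matrix is [[0, 0, 0]; [0, 12/13, -5/13]; [0, 5/13, 12/13]] (rows listed top to bottom)


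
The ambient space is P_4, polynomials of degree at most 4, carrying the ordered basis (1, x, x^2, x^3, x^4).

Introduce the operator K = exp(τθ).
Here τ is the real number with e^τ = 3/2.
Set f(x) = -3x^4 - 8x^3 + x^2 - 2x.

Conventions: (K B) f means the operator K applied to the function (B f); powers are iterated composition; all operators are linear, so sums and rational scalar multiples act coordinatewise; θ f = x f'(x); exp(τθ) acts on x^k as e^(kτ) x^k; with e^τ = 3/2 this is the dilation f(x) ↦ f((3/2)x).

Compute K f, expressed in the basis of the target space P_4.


exp(τθ) x^k = e^(kτ) x^k; with e^τ = 3/2 this sends x^k to (3/2)^k x^k
x ↦ 3/2 x
x^2 ↦ 9/4 x^2
x^3 ↦ 27/8 x^3
x^4 ↦ 81/16 x^4
applying this coordinatewise to f: exp(τθ) f = -(243/16)x^4 - 27x^3 + (9/4)x^2 - 3x

the result is g(x) = -(243/16)x^4 - 27x^3 + (9/4)x^2 - 3x


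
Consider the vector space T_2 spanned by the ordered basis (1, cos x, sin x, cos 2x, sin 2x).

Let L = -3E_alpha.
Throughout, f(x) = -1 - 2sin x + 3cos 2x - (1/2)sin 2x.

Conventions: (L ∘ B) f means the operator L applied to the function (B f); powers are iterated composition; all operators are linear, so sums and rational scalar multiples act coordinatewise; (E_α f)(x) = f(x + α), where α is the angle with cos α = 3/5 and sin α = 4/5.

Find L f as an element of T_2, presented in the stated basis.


E_alpha f = -1 - (8/5)cos x - (6/5)sin x - (33/25)cos 2x - (137/50)sin 2x
(-3E_alpha) f = 3 + (24/5)cos x + (18/5)sin x + (99/25)cos 2x + (411/50)sin 2x

the image equals g(x) = 3 + (24/5)cos x + (18/5)sin x + (99/25)cos 2x + (411/50)sin 2x


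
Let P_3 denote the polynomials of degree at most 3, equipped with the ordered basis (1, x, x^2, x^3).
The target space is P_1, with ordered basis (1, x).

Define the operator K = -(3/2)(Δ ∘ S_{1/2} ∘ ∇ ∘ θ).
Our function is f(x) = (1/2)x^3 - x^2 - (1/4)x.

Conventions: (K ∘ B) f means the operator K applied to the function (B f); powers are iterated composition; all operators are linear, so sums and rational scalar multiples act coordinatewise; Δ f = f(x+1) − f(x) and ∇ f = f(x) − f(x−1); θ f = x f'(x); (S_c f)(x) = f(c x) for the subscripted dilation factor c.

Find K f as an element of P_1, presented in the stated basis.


θ f = (3/2)x^3 - 2x^2 - (1/4)x
∇ θ f = (9/2)x^2 - (17/2)x + 13/4
S_{1/2} ∇ θ f = (9/8)x^2 - (17/4)x + 13/4
Δ (S_{1/2} ∘ ∇) θ f = (9/4)x - 25/8
(-(3/2)(Δ ∘ S_{1/2} ∘ ∇ ∘ θ)) f = -(27/8)x + 75/16

the image equals g(x) = -(27/8)x + 75/16


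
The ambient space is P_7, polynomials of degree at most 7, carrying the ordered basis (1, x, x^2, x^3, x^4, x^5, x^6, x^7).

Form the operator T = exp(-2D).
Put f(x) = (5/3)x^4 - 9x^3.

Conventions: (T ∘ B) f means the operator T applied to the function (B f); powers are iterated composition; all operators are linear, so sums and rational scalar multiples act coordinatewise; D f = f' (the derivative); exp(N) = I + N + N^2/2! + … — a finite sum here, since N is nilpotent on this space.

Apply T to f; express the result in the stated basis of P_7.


order-1 term: -(40/3)x^3 + 54x^2
order-2 term: 40x^2 - 108x
order-3 term: -(160/3)x + 72
order-4 term: 80/3
the series for exp(-2D) f terminates at order 4
exp(-2D) f = (5/3)x^4 - (67/3)x^3 + 94x^2 - (484/3)x + 296/3

the image equals g(x) = (5/3)x^4 - (67/3)x^3 + 94x^2 - (484/3)x + 296/3


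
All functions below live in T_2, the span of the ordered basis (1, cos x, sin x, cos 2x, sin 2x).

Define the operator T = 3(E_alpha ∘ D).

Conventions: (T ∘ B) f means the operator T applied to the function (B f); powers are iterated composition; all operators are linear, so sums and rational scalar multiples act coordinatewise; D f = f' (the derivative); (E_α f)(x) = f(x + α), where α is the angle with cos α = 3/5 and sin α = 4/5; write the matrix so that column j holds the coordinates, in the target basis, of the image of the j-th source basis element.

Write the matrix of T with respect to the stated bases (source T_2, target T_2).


image of 1: 0
image of cos x: -(12/5)cos x - (9/5)sin x
image of sin x: (9/5)cos x - (12/5)sin x
image of cos 2x: -(144/25)cos 2x + (42/25)sin 2x
image of sin 2x: -(42/25)cos 2x - (144/25)sin 2x
each image's coordinates form column j of the matrix

the matrix is [[0, 0, 0, 0, 0]; [0, -12/5, 9/5, 0, 0]; [0, -9/5, -12/5, 0, 0]; [0, 0, 0, -144/25, -42/25]; [0, 0, 0, 42/25, -144/25]] (rows listed top to bottom)


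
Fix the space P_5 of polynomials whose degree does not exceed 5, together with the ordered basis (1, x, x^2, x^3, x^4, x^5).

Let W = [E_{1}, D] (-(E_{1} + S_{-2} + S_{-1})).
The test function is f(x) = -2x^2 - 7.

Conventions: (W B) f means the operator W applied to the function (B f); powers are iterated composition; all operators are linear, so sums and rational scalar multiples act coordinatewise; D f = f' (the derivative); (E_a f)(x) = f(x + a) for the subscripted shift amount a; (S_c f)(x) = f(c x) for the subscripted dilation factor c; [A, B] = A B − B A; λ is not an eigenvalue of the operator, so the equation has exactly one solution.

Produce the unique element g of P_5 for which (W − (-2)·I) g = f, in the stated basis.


the image equals g(x) = -x^2 - 7/2

write g with unknown coordinates in the stated basis and equate coefficients in (W − (-2)·I) g = f
solving from the highest basis element down gives g = -x^2 - 7/2
check: W g = 0
so W g − (-2)·g = -2x^2 - 7 = f ✓


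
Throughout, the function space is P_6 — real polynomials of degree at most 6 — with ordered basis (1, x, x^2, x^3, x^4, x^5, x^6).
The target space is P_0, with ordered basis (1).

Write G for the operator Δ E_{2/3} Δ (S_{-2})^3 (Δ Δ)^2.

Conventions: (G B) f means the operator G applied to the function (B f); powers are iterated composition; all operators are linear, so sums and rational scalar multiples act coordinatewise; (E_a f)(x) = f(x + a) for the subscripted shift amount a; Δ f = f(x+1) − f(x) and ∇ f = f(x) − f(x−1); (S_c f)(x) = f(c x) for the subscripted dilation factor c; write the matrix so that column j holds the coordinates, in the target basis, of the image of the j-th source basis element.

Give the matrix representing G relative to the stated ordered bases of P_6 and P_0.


the matrix is [[0, 0, 0, 0, 0, 0, 46080]] (rows listed top to bottom)

image of 1: 0
image of x: 0
image of x^2: 0
image of x^3: 0
image of x^4: 0
image of x^5: 0
image of x^6: 46080
each image's coordinates form column j of the matrix


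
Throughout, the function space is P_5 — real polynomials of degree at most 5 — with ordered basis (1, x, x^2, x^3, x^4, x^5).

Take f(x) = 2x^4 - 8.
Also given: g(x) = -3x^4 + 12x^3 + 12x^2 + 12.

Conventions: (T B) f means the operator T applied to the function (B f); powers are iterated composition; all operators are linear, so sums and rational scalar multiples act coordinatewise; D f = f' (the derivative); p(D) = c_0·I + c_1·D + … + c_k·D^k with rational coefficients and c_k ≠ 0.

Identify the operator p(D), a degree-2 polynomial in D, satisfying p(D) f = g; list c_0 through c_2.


D^0 f = 2x^4 - 8
D^1 f = 8x^3
D^2 f = 24x^2
matching coefficients of g against c_0 f + c_1 Df + … from the top degree down determines the c_i
solution: c_0 = -3/2, c_1 = 3/2, c_2 = 1/2

c_0 = -3/2, c_1 = 3/2, c_2 = 1/2


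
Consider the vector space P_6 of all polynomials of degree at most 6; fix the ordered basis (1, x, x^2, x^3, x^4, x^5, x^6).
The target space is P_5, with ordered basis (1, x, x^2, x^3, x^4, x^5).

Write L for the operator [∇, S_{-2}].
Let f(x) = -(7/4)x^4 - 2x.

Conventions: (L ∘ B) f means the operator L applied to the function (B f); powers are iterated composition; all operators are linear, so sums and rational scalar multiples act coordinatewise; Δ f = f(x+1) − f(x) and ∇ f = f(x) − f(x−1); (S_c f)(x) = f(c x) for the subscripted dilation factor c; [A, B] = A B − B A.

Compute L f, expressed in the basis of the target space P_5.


S_{-2} f = -28x^4 + 4x
∇ S_{-2} f = -112x^3 + 168x^2 - 112x + 32
∇ f = -7x^3 + (21/2)x^2 - 7x - 1/4
S_{-2} ∇ f = 56x^3 + 42x^2 + 14x - 1/4
[∇, S_{-2}] f = -168x^3 + 126x^2 - 126x + 129/4

the result is g(x) = -168x^3 + 126x^2 - 126x + 129/4


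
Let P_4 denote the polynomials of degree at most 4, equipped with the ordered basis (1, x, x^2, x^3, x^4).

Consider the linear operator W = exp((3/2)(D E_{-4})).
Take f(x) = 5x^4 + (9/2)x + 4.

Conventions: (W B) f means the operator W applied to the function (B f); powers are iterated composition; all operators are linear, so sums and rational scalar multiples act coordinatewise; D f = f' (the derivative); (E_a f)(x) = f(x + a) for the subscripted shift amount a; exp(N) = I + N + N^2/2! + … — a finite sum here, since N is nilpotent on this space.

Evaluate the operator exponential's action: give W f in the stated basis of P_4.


the image equals g(x) = 5x^4 + 30x^3 - (585/2)x^2 + 432x + 26017/16

order-1 term: 30x^3 - 360x^2 + 1440x - 7653/4
order-2 term: (135/2)x^2 - 1080x + 4320
order-3 term: (135/2)x - 810
order-4 term: 405/16
the series for exp((3/2)(D E_{-4})) f terminates at order 4
exp((3/2)(D E_{-4})) f = 5x^4 + 30x^3 - (585/2)x^2 + 432x + 26017/16


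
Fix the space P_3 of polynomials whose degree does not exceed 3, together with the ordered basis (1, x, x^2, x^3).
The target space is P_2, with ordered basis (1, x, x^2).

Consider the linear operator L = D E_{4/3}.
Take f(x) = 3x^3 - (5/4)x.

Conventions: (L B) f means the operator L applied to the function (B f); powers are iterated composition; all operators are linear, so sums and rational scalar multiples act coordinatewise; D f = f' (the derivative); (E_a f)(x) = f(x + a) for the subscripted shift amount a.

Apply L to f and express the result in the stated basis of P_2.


E_{4/3} f = 3x^3 + 12x^2 + (59/4)x + 49/9
D E_{4/3} f = 9x^2 + 24x + 59/4

g(x) = 9x^2 + 24x + 59/4


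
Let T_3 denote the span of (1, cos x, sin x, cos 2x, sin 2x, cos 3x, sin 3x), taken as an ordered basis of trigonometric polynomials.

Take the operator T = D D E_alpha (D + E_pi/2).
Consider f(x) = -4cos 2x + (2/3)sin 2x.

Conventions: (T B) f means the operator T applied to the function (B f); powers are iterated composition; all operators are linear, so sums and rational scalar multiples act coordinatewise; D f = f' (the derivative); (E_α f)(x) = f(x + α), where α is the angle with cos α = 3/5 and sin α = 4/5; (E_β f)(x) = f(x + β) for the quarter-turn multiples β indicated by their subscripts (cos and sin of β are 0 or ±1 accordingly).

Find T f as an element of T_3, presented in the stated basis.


D f = (4/3)cos 2x + 8sin 2x
E_pi/2 f = 4cos 2x - (2/3)sin 2x
(D + E_pi/2) f = (16/3)cos 2x + (22/3)sin 2x
E_alpha (D + E_pi/2) f = (416/75)cos 2x - (538/75)sin 2x
D E_alpha (D + E_pi/2) f = -(1076/75)cos 2x - (832/75)sin 2x
D (D E_alpha (D + E_pi/2)) f = -(1664/75)cos 2x + (2152/75)sin 2x

g(x) = -(1664/75)cos 2x + (2152/75)sin 2x


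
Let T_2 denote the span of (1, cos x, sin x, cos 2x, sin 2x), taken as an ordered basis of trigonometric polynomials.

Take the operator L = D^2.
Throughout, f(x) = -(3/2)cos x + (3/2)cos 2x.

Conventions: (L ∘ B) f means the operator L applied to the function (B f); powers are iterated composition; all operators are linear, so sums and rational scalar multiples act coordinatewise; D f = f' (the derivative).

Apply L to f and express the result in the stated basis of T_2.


D f = (3/2)sin x - 3sin 2x
D D f = (3/2)cos x - 6cos 2x

g(x) = (3/2)cos x - 6cos 2x


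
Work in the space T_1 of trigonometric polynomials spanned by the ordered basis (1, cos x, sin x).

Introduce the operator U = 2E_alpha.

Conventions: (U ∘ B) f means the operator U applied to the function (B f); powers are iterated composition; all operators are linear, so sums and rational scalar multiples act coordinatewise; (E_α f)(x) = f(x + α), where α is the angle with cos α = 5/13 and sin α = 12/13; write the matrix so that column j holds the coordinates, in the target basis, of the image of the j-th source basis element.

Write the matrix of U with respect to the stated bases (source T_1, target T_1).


image of 1: 2
image of cos x: (10/13)cos x - (24/13)sin x
image of sin x: (24/13)cos x + (10/13)sin x
each image's coordinates form column j of the matrix

the matrix is [[2, 0, 0]; [0, 10/13, 24/13]; [0, -24/13, 10/13]] (rows listed top to bottom)


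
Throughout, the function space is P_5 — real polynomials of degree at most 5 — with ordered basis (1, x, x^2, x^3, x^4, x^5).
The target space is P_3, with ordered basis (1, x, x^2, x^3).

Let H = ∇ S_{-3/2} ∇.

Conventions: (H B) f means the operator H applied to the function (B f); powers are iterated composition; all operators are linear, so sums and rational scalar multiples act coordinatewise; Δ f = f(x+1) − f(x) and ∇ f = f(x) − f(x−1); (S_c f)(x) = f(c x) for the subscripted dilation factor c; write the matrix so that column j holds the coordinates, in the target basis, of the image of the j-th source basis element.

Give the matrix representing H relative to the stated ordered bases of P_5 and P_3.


image of 1: 0
image of x: 0
image of x^2: -3
image of x^3: (27/2)x - 9/4
image of x^4: -(81/2)x^2 + (27/2)x - 6
image of x^5: (405/4)x^3 - (405/8)x^2 + 45x - 105/16
each image's coordinates form column j of the matrix

the matrix is [[0, 0, -3, -9/4, -6, -105/16]; [0, 0, 0, 27/2, 27/2, 45]; [0, 0, 0, 0, -81/2, -405/8]; [0, 0, 0, 0, 0, 405/4]] (rows listed top to bottom)


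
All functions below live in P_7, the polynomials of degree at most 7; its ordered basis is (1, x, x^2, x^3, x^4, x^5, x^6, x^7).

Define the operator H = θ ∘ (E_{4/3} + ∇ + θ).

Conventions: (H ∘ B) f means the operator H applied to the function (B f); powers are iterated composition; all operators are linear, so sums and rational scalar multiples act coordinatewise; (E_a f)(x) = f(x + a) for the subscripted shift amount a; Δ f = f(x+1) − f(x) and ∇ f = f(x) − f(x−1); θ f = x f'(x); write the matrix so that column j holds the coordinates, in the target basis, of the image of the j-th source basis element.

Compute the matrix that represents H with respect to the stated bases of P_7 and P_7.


image of 1: 0
image of x: 2x
image of x^2: 6x^2 + (14/3)x
image of x^3: 12x^3 + 14x^2 + (7/3)x
image of x^4: 20x^4 + 28x^3 + (28/3)x^2 + (364/27)x
image of x^5: 30x^5 + (140/3)x^4 + (70/3)x^3 + (1820/27)x^2 + (875/81)x
image of x^6: 42x^6 + 70x^5 + (140/3)x^4 + (1820/9)x^3 + (1750/27)x^2 + (2534/81)x
image of x^7: 56x^7 + 98x^6 + (245/3)x^5 + (12740/27)x^4 + (6125/27)x^3 + (17738/81)x^2 + (23569/729)x
each image's coordinates form column j of the matrix

the matrix is [[0, 0, 0, 0, 0, 0, 0, 0]; [0, 2, 14/3, 7/3, 364/27, 875/81, 2534/81, 23569/729]; [0, 0, 6, 14, 28/3, 1820/27, 1750/27, 17738/81]; [0, 0, 0, 12, 28, 70/3, 1820/9, 6125/27]; [0, 0, 0, 0, 20, 140/3, 140/3, 12740/27]; [0, 0, 0, 0, 0, 30, 70, 245/3]; [0, 0, 0, 0, 0, 0, 42, 98]; [0, 0, 0, 0, 0, 0, 0, 56]] (rows listed top to bottom)


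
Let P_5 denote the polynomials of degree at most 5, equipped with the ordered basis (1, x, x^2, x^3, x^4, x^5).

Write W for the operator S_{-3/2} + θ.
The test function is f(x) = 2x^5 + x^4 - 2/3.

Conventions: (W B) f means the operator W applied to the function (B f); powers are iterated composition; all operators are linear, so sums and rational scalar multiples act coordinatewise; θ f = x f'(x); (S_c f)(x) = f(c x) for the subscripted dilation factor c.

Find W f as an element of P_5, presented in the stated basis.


S_{-3/2} f = -(243/16)x^5 + (81/16)x^4 - 2/3
θ f = 10x^5 + 4x^4
(S_{-3/2} + θ) f = -(83/16)x^5 + (145/16)x^4 - 2/3

g(x) = -(83/16)x^5 + (145/16)x^4 - 2/3


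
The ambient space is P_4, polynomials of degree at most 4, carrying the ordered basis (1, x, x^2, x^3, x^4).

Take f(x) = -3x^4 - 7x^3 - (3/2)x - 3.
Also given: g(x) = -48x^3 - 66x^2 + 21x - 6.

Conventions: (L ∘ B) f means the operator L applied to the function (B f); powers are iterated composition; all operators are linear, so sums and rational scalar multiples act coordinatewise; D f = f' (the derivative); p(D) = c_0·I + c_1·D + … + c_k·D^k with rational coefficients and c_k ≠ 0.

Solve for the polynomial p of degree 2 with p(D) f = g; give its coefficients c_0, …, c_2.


c_0 = 0, c_1 = 4, c_2 = -1/2

D^0 f = -3x^4 - 7x^3 - (3/2)x - 3
D^1 f = -12x^3 - 21x^2 - 3/2
D^2 f = -36x^2 - 42x
matching coefficients of g against c_0 f + c_1 Df + … from the top degree down determines the c_i
solution: c_0 = 0, c_1 = 4, c_2 = -1/2


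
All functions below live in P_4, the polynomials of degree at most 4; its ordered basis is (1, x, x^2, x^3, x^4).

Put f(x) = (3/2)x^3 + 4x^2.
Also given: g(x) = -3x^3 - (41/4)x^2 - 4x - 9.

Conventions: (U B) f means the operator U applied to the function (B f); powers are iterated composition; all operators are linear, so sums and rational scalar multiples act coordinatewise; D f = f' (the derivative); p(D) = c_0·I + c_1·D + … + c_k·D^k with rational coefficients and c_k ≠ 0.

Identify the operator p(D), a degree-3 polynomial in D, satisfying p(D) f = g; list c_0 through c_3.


D^0 f = (3/2)x^3 + 4x^2
D^1 f = (9/2)x^2 + 8x
D^2 f = 9x + 8
D^3 f = 9
matching coefficients of g against c_0 f + c_1 Df + … from the top degree down determines the c_i
solution: c_0 = -2, c_1 = -1/2, c_2 = 0, c_3 = -1

c_0 = -2, c_1 = -1/2, c_2 = 0, c_3 = -1


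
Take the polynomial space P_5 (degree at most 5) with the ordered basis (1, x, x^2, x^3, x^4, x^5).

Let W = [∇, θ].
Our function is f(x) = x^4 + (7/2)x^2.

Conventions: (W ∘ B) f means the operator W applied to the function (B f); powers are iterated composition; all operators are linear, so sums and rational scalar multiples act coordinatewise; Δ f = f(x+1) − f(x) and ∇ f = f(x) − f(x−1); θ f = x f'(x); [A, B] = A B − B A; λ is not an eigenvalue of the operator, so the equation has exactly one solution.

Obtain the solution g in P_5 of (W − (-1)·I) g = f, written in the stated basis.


the image equals g(x) = x^4 - 4x^3 + (55/2)x^2 - 91x + 162

write g with unknown coordinates in the stated basis and equate coefficients in (W − (-1)·I) g = f
solving from the highest basis element down gives g = x^4 - 4x^3 + (55/2)x^2 - 91x + 162
check: W g = 4x^3 - 24x^2 + 91x - 162
so W g − (-1)·g = x^4 + (7/2)x^2 = f ✓


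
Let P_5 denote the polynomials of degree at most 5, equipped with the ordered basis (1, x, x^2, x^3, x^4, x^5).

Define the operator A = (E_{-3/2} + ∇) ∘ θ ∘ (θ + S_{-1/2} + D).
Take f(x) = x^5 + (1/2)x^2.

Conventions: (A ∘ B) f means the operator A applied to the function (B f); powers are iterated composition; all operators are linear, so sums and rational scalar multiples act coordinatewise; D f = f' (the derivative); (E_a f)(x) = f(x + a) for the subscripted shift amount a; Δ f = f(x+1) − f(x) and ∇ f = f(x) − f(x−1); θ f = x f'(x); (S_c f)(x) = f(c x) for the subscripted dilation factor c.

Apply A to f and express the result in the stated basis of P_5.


θ f = 5x^5 + x^2
S_{-1/2} f = -(1/32)x^5 + (1/8)x^2
D f = 5x^4 + x
(θ + S_{-1/2} + D) f = (159/32)x^5 + 5x^4 + (9/8)x^2 + x
θ (θ + S_{-1/2} + D) f = (795/32)x^5 + 20x^4 + (9/4)x^2 + x
E_{-3/2} θ (θ + S_{-1/2} + D) f = (795/32)x^5 - (10645/64)x^4 + (28095/64)x^3 - (72477/128)x^2 + (180791/512)x - 85857/1024
∇ θ (θ + S_{-1/2} + D) f = (3975/32)x^4 - (2695/16)x^3 + (2055/16)x^2 - (1271/32)x + 115/32
(E_{-3/2} + ∇) θ (θ + S_{-1/2} + D) f = (795/32)x^5 - (2695/64)x^4 + (17315/64)x^3 - (56037/128)x^2 + (160455/512)x - 82177/1024

g(x) = (795/32)x^5 - (2695/64)x^4 + (17315/64)x^3 - (56037/128)x^2 + (160455/512)x - 82177/1024


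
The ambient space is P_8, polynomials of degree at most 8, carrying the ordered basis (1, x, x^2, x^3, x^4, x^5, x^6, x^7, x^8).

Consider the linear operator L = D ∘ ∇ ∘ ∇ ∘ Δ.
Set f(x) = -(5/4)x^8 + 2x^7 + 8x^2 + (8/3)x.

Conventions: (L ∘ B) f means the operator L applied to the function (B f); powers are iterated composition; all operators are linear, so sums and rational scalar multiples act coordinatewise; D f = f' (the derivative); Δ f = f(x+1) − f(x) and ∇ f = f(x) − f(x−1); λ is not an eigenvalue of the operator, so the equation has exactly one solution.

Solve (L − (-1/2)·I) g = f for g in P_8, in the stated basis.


write g with unknown coordinates in the stated basis and equate coefficients in (L − (-1/2)·I) g = f
solving from the highest basis element down gives g = -(5/2)x^8 + 4x^7 + 8400x^4 - 23520x^3 + 35296x^2 - (80624/3)x - 394800
check: L g = -4200x^4 + 11760x^3 - 17640x^2 + 13440x + 197400
so L g − (-1/2)·g = -(5/4)x^8 + 2x^7 + 8x^2 + (8/3)x = f ✓

the result is g(x) = -(5/2)x^8 + 4x^7 + 8400x^4 - 23520x^3 + 35296x^2 - (80624/3)x - 394800


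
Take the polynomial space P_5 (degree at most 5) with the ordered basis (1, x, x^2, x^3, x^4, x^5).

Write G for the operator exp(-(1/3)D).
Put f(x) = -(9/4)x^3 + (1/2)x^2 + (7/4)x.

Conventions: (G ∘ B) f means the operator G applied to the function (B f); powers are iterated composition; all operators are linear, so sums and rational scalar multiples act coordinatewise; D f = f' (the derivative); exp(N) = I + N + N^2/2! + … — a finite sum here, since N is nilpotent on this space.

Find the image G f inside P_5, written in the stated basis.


order-1 term: (9/4)x^2 - (1/3)x - 7/12
order-2 term: -(3/4)x + 1/18
order-3 term: 1/12
the series for exp(-(1/3)D) f terminates at order 3
exp(-(1/3)D) f = -(9/4)x^3 + (11/4)x^2 + (2/3)x - 4/9

the result is g(x) = -(9/4)x^3 + (11/4)x^2 + (2/3)x - 4/9


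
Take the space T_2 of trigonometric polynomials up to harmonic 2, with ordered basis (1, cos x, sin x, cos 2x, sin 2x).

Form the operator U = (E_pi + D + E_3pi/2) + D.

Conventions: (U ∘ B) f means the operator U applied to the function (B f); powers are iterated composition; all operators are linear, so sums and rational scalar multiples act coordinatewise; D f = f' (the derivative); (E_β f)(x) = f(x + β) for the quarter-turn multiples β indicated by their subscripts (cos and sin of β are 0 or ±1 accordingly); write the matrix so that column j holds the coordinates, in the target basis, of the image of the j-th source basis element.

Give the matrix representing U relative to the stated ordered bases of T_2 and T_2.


the matrix is [[2, 0, 0, 0, 0]; [0, -1, 1, 0, 0]; [0, -1, -1, 0, 0]; [0, 0, 0, 0, 4]; [0, 0, 0, -4, 0]] (rows listed top to bottom)

image of 1: 2
image of cos x: -cos x - sin x
image of sin x: cos x - sin x
image of cos 2x: -4sin 2x
image of sin 2x: 4cos 2x
each image's coordinates form column j of the matrix


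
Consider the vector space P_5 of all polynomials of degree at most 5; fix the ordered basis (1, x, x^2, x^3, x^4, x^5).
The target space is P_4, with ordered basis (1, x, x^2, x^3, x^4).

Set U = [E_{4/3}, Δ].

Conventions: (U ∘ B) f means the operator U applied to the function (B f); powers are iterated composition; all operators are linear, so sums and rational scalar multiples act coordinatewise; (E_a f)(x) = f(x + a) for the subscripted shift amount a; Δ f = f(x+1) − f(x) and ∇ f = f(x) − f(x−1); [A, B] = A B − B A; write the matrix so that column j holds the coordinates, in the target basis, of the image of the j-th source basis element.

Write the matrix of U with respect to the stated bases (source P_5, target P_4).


image of 1: 0
image of x: 0
image of x^2: 0
image of x^3: 0
image of x^4: 0
image of x^5: 0
each image's coordinates form column j of the matrix

the matrix is [[0, 0, 0, 0, 0, 0]; [0, 0, 0, 0, 0, 0]; [0, 0, 0, 0, 0, 0]; [0, 0, 0, 0, 0, 0]; [0, 0, 0, 0, 0, 0]] (rows listed top to bottom)


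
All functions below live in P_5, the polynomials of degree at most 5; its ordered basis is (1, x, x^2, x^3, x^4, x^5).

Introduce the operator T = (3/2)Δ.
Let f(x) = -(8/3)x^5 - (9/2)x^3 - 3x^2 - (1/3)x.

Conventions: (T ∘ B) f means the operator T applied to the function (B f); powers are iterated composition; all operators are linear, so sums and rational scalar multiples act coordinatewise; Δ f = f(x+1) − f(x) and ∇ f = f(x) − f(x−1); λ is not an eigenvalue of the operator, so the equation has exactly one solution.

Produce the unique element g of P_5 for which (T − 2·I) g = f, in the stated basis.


the result is g(x) = (4/3)x^5 + 5x^4 + (109/4)x^3 + (1525/16)x^2 + (21547/96)x + 33921/128

write g with unknown coordinates in the stated basis and equate coefficients in (T − 2·I) g = f
solving from the highest basis element down gives g = (4/3)x^5 + 5x^4 + (109/4)x^3 + (1525/16)x^2 + (21547/96)x + 33921/128
check: T g = 10x^4 + 50x^3 + (1501/8)x^2 + (7177/16)x + 33921/64
so T g − 2·g = -(8/3)x^5 - (9/2)x^3 - 3x^2 - (1/3)x = f ✓


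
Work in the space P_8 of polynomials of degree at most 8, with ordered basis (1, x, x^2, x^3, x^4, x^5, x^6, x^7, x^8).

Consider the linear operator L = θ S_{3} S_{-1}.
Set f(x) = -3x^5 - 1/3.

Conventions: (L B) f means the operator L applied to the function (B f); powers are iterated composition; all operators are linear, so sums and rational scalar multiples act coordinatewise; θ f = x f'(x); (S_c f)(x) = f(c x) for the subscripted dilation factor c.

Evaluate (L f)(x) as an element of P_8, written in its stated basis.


S_{-1} f = 3x^5 - 1/3
S_{3} S_{-1} f = 729x^5 - 1/3
θ S_{3} S_{-1} f = 3645x^5

g(x) = 3645x^5


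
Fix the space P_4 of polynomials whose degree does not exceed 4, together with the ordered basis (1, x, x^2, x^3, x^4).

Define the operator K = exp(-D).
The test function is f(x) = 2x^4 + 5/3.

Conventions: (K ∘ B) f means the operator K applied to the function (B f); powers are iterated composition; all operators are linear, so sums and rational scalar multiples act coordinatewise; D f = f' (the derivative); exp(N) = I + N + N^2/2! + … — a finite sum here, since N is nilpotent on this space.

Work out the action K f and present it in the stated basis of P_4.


order-1 term: -8x^3
order-2 term: 12x^2
order-3 term: -8x
order-4 term: 2
the series for exp(-D) f terminates at order 4
exp(-D) f = 2x^4 - 8x^3 + 12x^2 - 8x + 11/3

the result is g(x) = 2x^4 - 8x^3 + 12x^2 - 8x + 11/3


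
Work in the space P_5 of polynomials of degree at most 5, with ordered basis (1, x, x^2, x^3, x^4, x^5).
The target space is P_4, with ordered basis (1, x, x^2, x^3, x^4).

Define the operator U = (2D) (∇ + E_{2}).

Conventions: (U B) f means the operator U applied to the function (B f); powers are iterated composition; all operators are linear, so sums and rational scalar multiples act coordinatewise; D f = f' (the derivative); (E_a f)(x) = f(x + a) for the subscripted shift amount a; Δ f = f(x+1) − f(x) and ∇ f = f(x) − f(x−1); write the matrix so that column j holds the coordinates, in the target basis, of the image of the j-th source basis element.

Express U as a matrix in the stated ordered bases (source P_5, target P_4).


the matrix is [[0, 2, 12, 18, 72, 150]; [0, 0, 4, 36, 72, 360]; [0, 0, 0, 6, 72, 180]; [0, 0, 0, 0, 8, 120]; [0, 0, 0, 0, 0, 10]] (rows listed top to bottom)

image of 1: 0
image of x: 2
image of x^2: 4x + 12
image of x^3: 6x^2 + 36x + 18
image of x^4: 8x^3 + 72x^2 + 72x + 72
image of x^5: 10x^4 + 120x^3 + 180x^2 + 360x + 150
each image's coordinates form column j of the matrix


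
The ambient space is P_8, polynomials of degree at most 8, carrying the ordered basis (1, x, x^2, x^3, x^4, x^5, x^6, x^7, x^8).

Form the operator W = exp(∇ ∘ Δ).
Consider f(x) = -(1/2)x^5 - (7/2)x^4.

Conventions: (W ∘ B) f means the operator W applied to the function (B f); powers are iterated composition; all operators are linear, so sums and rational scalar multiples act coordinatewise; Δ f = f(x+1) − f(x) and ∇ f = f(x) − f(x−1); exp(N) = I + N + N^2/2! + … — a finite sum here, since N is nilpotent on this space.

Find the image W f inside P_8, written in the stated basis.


order-1 term: -10x^3 - 42x^2 - 5x - 7
order-2 term: -30x - 42
the series for exp(∇ ∘ Δ) f terminates at order 2
exp(∇ ∘ Δ) f = -(1/2)x^5 - (7/2)x^4 - 10x^3 - 42x^2 - 35x - 49

g(x) = -(1/2)x^5 - (7/2)x^4 - 10x^3 - 42x^2 - 35x - 49


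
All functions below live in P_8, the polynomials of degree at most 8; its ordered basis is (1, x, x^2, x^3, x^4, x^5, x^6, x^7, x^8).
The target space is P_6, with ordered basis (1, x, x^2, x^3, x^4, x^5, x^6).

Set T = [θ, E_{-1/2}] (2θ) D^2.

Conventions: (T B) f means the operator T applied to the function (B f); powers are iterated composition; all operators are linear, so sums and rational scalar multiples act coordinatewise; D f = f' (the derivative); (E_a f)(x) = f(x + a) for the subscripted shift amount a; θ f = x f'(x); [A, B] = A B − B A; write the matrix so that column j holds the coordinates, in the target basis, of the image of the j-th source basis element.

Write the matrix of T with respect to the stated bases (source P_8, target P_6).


image of 1: 0
image of x: 0
image of x^2: 0
image of x^3: 6
image of x^4: 48x - 24
image of x^5: 180x^2 - 180x + 45
image of x^6: 480x^3 - 720x^2 + 360x - 60
image of x^7: 1050x^4 - 2100x^3 + 1575x^2 - 525x + 525/8
image of x^8: 2016x^5 - 5040x^4 + 5040x^3 - 2520x^2 + 630x - 63
each image's coordinates form column j of the matrix

the matrix is [[0, 0, 0, 6, -24, 45, -60, 525/8, -63]; [0, 0, 0, 0, 48, -180, 360, -525, 630]; [0, 0, 0, 0, 0, 180, -720, 1575, -2520]; [0, 0, 0, 0, 0, 0, 480, -2100, 5040]; [0, 0, 0, 0, 0, 0, 0, 1050, -5040]; [0, 0, 0, 0, 0, 0, 0, 0, 2016]; [0, 0, 0, 0, 0, 0, 0, 0, 0]] (rows listed top to bottom)


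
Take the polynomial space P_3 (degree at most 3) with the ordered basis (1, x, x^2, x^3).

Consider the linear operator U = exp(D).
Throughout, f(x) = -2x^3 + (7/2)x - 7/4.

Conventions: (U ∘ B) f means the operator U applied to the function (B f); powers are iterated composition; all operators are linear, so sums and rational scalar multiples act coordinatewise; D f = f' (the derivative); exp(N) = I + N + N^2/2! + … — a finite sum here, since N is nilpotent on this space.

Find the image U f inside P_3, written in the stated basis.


g(x) = -2x^3 - 6x^2 - (5/2)x - 1/4

order-1 term: -6x^2 + 7/2
order-2 term: -6x
order-3 term: -2
the series for exp(D) f terminates at order 3
exp(D) f = -2x^3 - 6x^2 - (5/2)x - 1/4


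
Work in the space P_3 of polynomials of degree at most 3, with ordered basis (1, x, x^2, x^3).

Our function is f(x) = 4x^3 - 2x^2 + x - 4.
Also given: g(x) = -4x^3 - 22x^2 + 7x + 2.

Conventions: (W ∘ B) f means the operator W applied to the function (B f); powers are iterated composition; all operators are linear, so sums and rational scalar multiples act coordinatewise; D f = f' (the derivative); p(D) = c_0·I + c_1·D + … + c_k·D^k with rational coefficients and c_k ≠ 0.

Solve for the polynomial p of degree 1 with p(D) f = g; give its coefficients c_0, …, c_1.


p(D) = -I − 2·D, i.e. c_0 = -1, c_1 = -2

D^0 f = 4x^3 - 2x^2 + x - 4
D^1 f = 12x^2 - 4x + 1
matching coefficients of g against c_0 f + c_1 Df + … from the top degree down determines the c_i
solution: c_0 = -1, c_1 = -2


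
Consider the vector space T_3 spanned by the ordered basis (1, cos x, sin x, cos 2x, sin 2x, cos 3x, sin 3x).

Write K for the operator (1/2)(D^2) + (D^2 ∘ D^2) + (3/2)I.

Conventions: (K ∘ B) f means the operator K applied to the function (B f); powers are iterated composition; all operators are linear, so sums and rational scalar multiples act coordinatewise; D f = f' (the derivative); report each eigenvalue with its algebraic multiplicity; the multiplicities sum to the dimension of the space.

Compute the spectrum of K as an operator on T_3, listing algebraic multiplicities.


λ = 3/2 (multiplicity 1), λ = 2 (multiplicity 2), λ = 31/2 (multiplicity 2), λ = 78 (multiplicity 2)

image of 1: 3/2
image of cos x: 2cos x
image of sin x: 2sin x
image of cos 2x: (31/2)cos 2x
image of sin 2x: (31/2)sin 2x
image of cos 3x: 78cos 3x
image of sin 3x: 78sin 3x
the matrix is diagonal; its diagonal is (3/2, 2, 2, 31/2, 31/2, 78, 78)
for a triangular matrix the eigenvalues are the diagonal entries, with algebraic multiplicity their repetition count


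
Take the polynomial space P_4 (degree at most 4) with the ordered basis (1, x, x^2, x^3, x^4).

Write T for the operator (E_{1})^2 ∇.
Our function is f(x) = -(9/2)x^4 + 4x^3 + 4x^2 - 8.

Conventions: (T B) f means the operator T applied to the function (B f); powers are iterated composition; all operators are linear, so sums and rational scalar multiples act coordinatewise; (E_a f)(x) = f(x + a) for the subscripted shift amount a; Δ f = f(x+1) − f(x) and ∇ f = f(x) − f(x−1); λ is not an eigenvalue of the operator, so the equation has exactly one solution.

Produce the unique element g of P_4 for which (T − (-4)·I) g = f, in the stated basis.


write g with unknown coordinates in the stated basis and equate coefficients in (T − (-4)·I) g = f
solving from the highest basis element down gives g = -(9/8)x^4 + (17/8)x^3 + (143/32)x^2 + (55/64)x - 1297/256
check: T g = -(9/2)x^3 - (111/8)x^2 - (55/16)x + 785/64
so T g − (-4)·g = -(9/2)x^4 + 4x^3 + 4x^2 - 8 = f ✓

the image equals g(x) = -(9/8)x^4 + (17/8)x^3 + (143/32)x^2 + (55/64)x - 1297/256


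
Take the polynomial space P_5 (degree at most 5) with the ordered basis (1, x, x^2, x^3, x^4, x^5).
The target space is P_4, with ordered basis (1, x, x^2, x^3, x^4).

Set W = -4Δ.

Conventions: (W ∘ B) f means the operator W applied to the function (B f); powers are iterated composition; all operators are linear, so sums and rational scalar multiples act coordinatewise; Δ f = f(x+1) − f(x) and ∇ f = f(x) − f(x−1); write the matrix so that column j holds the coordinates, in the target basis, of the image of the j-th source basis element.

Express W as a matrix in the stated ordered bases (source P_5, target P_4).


the matrix is [[0, -4, -4, -4, -4, -4]; [0, 0, -8, -12, -16, -20]; [0, 0, 0, -12, -24, -40]; [0, 0, 0, 0, -16, -40]; [0, 0, 0, 0, 0, -20]] (rows listed top to bottom)

image of 1: 0
image of x: -4
image of x^2: -8x - 4
image of x^3: -12x^2 - 12x - 4
image of x^4: -16x^3 - 24x^2 - 16x - 4
image of x^5: -20x^4 - 40x^3 - 40x^2 - 20x - 4
each image's coordinates form column j of the matrix


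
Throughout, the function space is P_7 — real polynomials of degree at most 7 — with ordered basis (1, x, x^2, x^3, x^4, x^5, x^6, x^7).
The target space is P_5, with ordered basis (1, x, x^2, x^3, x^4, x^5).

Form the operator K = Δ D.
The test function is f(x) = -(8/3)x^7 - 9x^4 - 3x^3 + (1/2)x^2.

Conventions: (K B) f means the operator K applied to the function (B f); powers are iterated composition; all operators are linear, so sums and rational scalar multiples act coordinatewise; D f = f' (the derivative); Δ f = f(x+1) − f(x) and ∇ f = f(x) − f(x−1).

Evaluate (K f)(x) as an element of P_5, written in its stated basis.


g(x) = -112x^5 - 280x^4 - (1120/3)x^3 - 388x^2 - 238x - 188/3

D f = -(56/3)x^6 - 36x^3 - 9x^2 + x
Δ D f = -112x^5 - 280x^4 - (1120/3)x^3 - 388x^2 - 238x - 188/3


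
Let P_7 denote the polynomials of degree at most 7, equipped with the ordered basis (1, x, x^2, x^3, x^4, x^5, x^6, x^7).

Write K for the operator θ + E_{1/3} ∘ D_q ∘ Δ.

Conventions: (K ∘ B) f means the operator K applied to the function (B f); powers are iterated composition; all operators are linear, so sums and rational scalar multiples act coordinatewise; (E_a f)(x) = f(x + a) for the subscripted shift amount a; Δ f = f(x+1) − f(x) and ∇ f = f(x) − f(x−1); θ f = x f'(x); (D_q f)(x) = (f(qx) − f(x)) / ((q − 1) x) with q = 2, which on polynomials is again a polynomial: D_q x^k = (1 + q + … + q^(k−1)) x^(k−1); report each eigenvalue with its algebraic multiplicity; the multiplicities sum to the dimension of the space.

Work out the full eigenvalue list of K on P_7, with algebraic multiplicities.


image of 1: 0
image of x: x
image of x^2: 2x^2 + 2
image of x^3: 3x^3 + 9x + 6
image of x^4: 4x^4 + 28x^2 + (110/3)x + 118/9
image of x^5: 5x^5 + 75x^3 + 145x^2 + (305/3)x + 230/9
image of x^6: 6x^6 + 186x^4 + 473x^3 + 489x^2 + (2168/9)x + 1274/27
image of x^7: 7x^7 + 441x^5 + 1386x^4 + 1883x^3 + (4102/3)x^2 + 525x + 2282/27
the matrix is upper triangular; its diagonal is (0, 1, 2, 3, 4, 5, 6, 7)
for a triangular matrix the eigenvalues are the diagonal entries, with algebraic multiplicity their repetition count

λ = 0 (multiplicity 1), λ = 1 (multiplicity 1), λ = 2 (multiplicity 1), λ = 3 (multiplicity 1), λ = 4 (multiplicity 1), λ = 5 (multiplicity 1), λ = 6 (multiplicity 1), λ = 7 (multiplicity 1)


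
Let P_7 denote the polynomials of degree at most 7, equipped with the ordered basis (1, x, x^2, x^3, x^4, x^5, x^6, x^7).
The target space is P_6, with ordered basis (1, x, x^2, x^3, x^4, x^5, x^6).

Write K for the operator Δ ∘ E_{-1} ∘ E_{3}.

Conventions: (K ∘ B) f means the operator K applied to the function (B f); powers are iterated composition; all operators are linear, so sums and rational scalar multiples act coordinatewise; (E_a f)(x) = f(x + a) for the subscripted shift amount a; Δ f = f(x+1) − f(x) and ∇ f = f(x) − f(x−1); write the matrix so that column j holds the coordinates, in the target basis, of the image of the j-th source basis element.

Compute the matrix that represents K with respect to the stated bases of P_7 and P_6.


the matrix is [[0, 1, 5, 19, 65, 211, 665, 2059]; [0, 0, 2, 15, 76, 325, 1266, 4655]; [0, 0, 0, 3, 30, 190, 975, 4431]; [0, 0, 0, 0, 4, 50, 380, 2275]; [0, 0, 0, 0, 0, 5, 75, 665]; [0, 0, 0, 0, 0, 0, 6, 105]; [0, 0, 0, 0, 0, 0, 0, 7]] (rows listed top to bottom)

image of 1: 0
image of x: 1
image of x^2: 2x + 5
image of x^3: 3x^2 + 15x + 19
image of x^4: 4x^3 + 30x^2 + 76x + 65
image of x^5: 5x^4 + 50x^3 + 190x^2 + 325x + 211
image of x^6: 6x^5 + 75x^4 + 380x^3 + 975x^2 + 1266x + 665
image of x^7: 7x^6 + 105x^5 + 665x^4 + 2275x^3 + 4431x^2 + 4655x + 2059
each image's coordinates form column j of the matrix


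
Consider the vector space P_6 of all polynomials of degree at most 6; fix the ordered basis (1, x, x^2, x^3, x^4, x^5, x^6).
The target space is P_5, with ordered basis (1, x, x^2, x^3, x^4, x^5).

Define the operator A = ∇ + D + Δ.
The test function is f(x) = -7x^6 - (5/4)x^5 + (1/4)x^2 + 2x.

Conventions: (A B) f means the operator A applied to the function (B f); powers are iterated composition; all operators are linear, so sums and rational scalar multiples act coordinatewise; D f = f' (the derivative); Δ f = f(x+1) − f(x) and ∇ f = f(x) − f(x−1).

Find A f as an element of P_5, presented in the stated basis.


∇ f = -42x^5 + (395/4)x^4 - (255/2)x^3 + (185/2)x^2 - (141/4)x + 15/2
D f = -42x^5 - (25/4)x^4 + (1/2)x + 2
Δ f = -42x^5 - (445/4)x^4 - (305/2)x^3 - (235/2)x^2 - (191/4)x - 6
(∇ + D + Δ) f = -126x^5 - (75/4)x^4 - 280x^3 - 25x^2 - (165/2)x + 7/2

the result is g(x) = -126x^5 - (75/4)x^4 - 280x^3 - 25x^2 - (165/2)x + 7/2


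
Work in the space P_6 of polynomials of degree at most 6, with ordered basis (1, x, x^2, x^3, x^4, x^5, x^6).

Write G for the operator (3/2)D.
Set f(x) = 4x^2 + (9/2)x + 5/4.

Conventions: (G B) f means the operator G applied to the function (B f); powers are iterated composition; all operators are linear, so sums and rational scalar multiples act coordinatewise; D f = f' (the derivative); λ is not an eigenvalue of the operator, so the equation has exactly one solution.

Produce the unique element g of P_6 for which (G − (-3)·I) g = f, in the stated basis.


write g with unknown coordinates in the stated basis and equate coefficients in (G − (-3)·I) g = f
solving from the highest basis element down gives g = (4/3)x^2 + (1/6)x + 1/3
check: G g = 4x + 1/4
so G g − (-3)·g = 4x^2 + (9/2)x + 5/4 = f ✓

g(x) = (4/3)x^2 + (1/6)x + 1/3
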